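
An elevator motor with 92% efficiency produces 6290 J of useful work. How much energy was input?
W_in = W_out/η = 6290/0.92 = 6837 J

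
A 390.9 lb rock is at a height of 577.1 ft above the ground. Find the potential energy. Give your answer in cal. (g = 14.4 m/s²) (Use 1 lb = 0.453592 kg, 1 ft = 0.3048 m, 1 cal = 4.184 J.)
Convert to SI: m = 177.309 kg, h = 175.9 m
PE = mgh = (177.309)(14.4)(175.9) = 449117 J = 107300 cal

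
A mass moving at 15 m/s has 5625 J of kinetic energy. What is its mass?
m = 2·KE/v² = 2·5625/(15)² = 50.0 kg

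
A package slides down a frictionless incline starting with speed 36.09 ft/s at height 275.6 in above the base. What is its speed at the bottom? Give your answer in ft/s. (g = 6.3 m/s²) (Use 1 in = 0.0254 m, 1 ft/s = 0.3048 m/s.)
Convert to SI: v₀ = 11.0002 m/s, h = 7.00024 m
½mv₀² + mgh = ½mv² ⇒ v = √(v₀² + 2gh) = √(11.0002² + 2·6.3·7.00024) = 14.464 m/s = 47.45 ft/s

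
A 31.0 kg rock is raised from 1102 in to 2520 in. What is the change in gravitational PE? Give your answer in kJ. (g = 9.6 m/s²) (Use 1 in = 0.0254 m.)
Convert to SI: m = 31.0 kg, Δh = 36.0172 m
ΔPE = mgΔh = (31.0)(9.6)(36.0172) = 10718.7 J = 10.72 kJ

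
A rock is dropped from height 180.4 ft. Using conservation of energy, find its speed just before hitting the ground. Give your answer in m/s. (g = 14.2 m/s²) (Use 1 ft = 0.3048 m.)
Convert to SI: h = 54.9859 m
mgh = ½mv² ⇒ v = √(2gh) = √(2·14.2·54.9859) = 39.52 m/s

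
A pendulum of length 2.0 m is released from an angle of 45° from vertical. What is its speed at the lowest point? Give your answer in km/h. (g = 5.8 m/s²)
h = L(1 − cosθ) = 2.0(1 − cos45°) = 0.585786 m
v = √(2gh) = √(2·5.8·0.585786) = 2.60675 m/s = 9.384 km/h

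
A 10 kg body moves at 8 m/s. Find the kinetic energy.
KE = ½mv² = ½(10)(8)² = 320.0 J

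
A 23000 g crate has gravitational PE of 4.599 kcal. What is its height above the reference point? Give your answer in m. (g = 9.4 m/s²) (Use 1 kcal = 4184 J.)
Convert to SI: m = 23.0 kg, PE = 19242.2 J
h = PE/(mg) = 19242.2/(23.0·9.4) = 89.0 m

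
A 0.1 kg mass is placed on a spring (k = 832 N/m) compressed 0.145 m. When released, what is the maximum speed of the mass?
½kx² = ½mv² ⇒ v = x√(k/m) = (0.145)√(832/0.1) = 13.23 m/s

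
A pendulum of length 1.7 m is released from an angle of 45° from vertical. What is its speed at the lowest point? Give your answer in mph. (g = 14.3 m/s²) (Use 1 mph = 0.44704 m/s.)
h = L(1 − cosθ) = 1.7(1 − cos45°) = 0.497918 m
v = √(2gh) = √(2·14.3·0.497918) = 3.77365 m/s = 8.441 mph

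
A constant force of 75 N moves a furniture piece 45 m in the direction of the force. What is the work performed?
W = F·d = (75)(45) = 3375 J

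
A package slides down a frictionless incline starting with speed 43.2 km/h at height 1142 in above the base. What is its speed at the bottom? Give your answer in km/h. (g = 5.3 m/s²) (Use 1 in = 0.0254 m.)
Convert to SI: v₀ = 12.0 m/s, h = 29.0068 m
½mv₀² + mgh = ½mv² ⇒ v = √(v₀² + 2gh) = √(12.0² + 2·5.3·29.0068) = 21.2479 m/s = 76.49 km/h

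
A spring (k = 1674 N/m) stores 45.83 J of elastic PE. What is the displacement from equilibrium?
x = √(2·PE/k) = √(2·45.83/1674) = 0.234 m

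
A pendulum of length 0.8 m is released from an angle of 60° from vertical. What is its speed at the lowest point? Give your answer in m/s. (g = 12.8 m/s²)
h = L(1 − cosθ) = 0.8(1 − cos60°) = 0.4 m
v = √(2gh) = √(2·12.8·0.4) = 3.2 m/s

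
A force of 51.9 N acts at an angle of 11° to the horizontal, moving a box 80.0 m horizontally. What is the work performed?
W = F·d·cosθ = (51.9)(80.0)cos(11°) = 4076 J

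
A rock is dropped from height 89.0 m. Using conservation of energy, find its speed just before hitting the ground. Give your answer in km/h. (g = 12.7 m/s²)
mgh = ½mv² ⇒ v = √(2gh) = √(2·12.7·89.0) = 47.5458 m/s = 171.2 km/h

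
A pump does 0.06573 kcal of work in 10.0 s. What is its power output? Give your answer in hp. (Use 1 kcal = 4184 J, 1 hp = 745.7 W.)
Convert to SI: W = 275.014 J, t = 10.0 s
P = W/t = 275.014/10.0 = 27.5014 W = 0.03688 hp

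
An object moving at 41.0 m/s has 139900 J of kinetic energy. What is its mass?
m = 2·KE/v² = 2·139900/(41.0)² = 166.4 kg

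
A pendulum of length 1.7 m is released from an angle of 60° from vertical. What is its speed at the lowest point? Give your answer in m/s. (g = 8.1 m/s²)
h = L(1 − cosθ) = 1.7(1 − cos60°) = 0.85 m
v = √(2gh) = √(2·8.1·0.85) = 3.711 m/s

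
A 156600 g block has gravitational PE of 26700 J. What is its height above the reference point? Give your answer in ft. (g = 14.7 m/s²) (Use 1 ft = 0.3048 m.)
Convert to SI: m = 156.6 kg, PE = 26700.0 J
h = PE/(mg) = 26700.0/(156.6·14.7) = 11.5985 m = 38.05 ft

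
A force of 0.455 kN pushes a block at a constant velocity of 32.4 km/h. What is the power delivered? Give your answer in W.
Convert to SI: F = 455.0 N, v = 9.0 m/s
P = Fv = (455.0)(9.0) = 4095 W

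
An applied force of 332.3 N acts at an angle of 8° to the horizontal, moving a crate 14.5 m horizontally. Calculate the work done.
W = F·d·cosθ = (332.3)(14.5)cos(8°) = 4771 J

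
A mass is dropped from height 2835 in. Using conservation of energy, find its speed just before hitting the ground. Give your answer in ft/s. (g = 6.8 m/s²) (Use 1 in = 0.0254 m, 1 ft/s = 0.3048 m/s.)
Convert to SI: h = 72.009 m
mgh = ½mv² ⇒ v = √(2gh) = √(2·6.8·72.009) = 31.2941 m/s = 102.7 ft/s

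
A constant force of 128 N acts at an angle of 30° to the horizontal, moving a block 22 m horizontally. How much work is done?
W = F·d·cosθ = (128)(22)cos(30°) = 2439 J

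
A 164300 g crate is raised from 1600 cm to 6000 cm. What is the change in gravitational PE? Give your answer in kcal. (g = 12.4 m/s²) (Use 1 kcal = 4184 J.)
Convert to SI: m = 164.3 kg, Δh = 44.0 m
ΔPE = mgΔh = (164.3)(12.4)(44.0) = 89642.1 J = 21.42 kcal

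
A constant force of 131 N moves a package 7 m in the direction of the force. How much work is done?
W = F·d = (131)(7) = 917.0 J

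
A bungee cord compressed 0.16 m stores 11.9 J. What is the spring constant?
k = 2·PE/x² = 2·11.9/(0.16)² = 929.7 N/m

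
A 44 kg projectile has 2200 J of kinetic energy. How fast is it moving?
v = √(2·KE/m) = √(2·2200/44) = 10.0 m/s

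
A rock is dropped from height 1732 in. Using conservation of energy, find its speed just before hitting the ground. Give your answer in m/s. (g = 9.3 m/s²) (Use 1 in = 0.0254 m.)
Convert to SI: h = 43.9928 m
mgh = ½mv² ⇒ v = √(2gh) = √(2·9.3·43.9928) = 28.61 m/s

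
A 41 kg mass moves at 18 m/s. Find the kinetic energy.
KE = ½mv² = ½(41)(18)² = 6642.0 J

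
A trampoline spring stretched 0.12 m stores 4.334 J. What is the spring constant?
k = 2·PE/x² = 2·4.334/(0.12)² = 601.9 N/m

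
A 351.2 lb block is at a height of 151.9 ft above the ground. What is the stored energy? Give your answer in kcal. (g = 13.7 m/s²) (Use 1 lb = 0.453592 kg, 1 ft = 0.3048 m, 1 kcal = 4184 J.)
Convert to SI: m = 159.302 kg, h = 46.2991 m
PE = mgh = (159.302)(13.7)(46.2991) = 101045 J = 24.15 kcal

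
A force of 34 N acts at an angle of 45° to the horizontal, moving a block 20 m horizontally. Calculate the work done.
W = F·d·cosθ = (34)(20)cos(45°) = 480.8 J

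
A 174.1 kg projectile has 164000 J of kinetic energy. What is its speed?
v = √(2·KE/m) = √(2·164000/174.1) = 43.4 m/s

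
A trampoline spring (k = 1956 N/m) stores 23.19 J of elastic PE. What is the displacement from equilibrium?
x = √(2·PE/k) = √(2·23.19/1956) = 0.154 m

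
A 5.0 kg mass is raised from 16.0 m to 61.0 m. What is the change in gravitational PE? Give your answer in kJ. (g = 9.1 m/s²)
ΔPE = mgΔh = (5.0)(9.1)(45.0) = 2047.5 J = 2.048 kJ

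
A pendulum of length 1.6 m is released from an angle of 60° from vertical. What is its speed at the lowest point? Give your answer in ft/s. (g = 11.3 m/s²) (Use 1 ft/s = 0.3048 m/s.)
h = L(1 − cosθ) = 1.6(1 − cos60°) = 0.8 m
v = √(2gh) = √(2·11.3·0.8) = 4.25206 m/s = 13.95 ft/s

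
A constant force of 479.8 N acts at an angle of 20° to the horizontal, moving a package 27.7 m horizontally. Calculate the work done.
W = F·d·cosθ = (479.8)(27.7)cos(20°) = 12490 J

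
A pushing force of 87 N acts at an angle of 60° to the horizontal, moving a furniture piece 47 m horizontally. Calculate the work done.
W = F·d·cosθ = (87)(47)cos(60°) = 2045 J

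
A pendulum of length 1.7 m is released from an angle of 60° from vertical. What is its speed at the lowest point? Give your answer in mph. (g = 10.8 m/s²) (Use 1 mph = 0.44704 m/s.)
h = L(1 − cosθ) = 1.7(1 − cos60°) = 0.85 m
v = √(2gh) = √(2·10.8·0.85) = 4.28486 m/s = 9.585 mph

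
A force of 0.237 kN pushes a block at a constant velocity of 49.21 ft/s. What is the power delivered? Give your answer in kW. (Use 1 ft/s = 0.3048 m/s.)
Convert to SI: F = 237.0 N, v = 14.9992 m/s
P = Fv = (237.0)(14.9992) = 3554.81 W = 3.555 kW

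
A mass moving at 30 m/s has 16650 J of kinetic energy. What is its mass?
m = 2·KE/v² = 2·16650/(30)² = 37.0 kg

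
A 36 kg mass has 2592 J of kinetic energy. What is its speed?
v = √(2·KE/m) = √(2·2592/36) = 12.0 m/s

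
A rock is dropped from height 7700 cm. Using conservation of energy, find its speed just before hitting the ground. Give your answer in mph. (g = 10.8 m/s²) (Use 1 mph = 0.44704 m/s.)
Convert to SI: h = 77.0 m
mgh = ½mv² ⇒ v = √(2gh) = √(2·10.8·77.0) = 40.7823 m/s = 91.23 mph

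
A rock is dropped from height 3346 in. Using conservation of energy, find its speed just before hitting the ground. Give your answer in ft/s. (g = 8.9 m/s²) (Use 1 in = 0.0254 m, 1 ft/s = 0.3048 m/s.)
Convert to SI: h = 84.9884 m
mgh = ½mv² ⇒ v = √(2gh) = √(2·8.9·84.9884) = 38.8946 m/s = 127.6 ft/s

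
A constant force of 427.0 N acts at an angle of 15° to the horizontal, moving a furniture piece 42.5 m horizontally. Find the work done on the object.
W = F·d·cosθ = (427.0)(42.5)cos(15°) = 17530 J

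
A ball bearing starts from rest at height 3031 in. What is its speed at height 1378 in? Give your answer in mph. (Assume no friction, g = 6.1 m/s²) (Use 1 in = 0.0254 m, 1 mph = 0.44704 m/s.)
Convert to SI: h₁−h₂ = 41.9862 m
mgh₁ = mgh₂ + ½mv² ⇒ v = √(2g(h₁−h₂)) = √(2·6.1·41.9862) = 22.6325 m/s = 50.63 mph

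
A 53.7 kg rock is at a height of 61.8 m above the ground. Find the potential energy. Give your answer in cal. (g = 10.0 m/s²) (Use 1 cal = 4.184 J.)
PE = mgh = (53.7)(10.0)(61.8) = 33186.6 J = 7932 cal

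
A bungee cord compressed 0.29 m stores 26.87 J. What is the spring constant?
k = 2·PE/x² = 2·26.87/(0.29)² = 639.0 N/m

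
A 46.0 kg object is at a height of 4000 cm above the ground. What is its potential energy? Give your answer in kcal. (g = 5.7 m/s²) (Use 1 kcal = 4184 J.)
Convert to SI: m = 46.0 kg, h = 40.0 m
PE = mgh = (46.0)(5.7)(40.0) = 10488.0 J = 2.507 kcal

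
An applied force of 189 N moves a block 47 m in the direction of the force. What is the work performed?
W = F·d = (189)(47) = 8883 J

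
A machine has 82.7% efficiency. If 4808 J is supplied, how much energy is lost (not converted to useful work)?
W_lost = W_in(1 − η) = 4808·(1 − 0.827) = 831.8 J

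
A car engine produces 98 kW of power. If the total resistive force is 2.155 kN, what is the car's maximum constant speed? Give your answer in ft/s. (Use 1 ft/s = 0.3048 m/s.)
Convert to SI: F = 2155.0 N
P = Fv ⇒ v = P/F = 98000 W/2155.0 N = 45.4756 m/s = 149.2 ft/s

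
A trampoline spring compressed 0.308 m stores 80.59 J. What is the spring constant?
k = 2·PE/x² = 2·80.59/(0.308)² = 1699 N/m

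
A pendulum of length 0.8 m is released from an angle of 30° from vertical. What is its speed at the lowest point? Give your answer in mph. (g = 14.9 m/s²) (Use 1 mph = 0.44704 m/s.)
h = L(1 − cosθ) = 0.8(1 − cos30°) = 0.10718 m
v = √(2gh) = √(2·14.9·0.10718) = 1.78716 m/s = 3.998 mph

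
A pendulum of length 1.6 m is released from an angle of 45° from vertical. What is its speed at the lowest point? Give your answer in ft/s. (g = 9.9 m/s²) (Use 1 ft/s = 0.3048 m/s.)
h = L(1 − cosθ) = 1.6(1 − cos45°) = 0.468629 m
v = √(2gh) = √(2·9.9·0.468629) = 3.04612 m/s = 9.994 ft/s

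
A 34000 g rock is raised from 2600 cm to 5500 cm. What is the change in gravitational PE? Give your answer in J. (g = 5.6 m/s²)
Convert to SI: m = 34.0 kg, Δh = 29.0 m
ΔPE = mgΔh = (34.0)(5.6)(29.0) = 5522 J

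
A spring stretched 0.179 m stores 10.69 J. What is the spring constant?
k = 2·PE/x² = 2·10.69/(0.179)² = 667.3 N/m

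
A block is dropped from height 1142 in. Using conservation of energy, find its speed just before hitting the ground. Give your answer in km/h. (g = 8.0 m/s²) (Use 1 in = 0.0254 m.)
Convert to SI: h = 29.0068 m
mgh = ½mv² ⇒ v = √(2gh) = √(2·8.0·29.0068) = 21.5432 m/s = 77.56 km/h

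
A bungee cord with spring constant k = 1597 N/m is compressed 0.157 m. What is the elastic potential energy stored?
PE = ½kx² = ½(1597)(0.157)² = 19.68 J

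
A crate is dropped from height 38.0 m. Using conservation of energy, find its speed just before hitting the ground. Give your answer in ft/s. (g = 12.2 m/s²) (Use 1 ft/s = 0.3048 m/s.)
mgh = ½mv² ⇒ v = √(2gh) = √(2·12.2·38.0) = 30.45 m/s = 99.9 ft/s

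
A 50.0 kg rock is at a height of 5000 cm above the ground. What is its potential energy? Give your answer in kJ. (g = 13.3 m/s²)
Convert to SI: m = 50.0 kg, h = 50.0 m
PE = mgh = (50.0)(13.3)(50.0) = 33250.0 J = 33.25 kJ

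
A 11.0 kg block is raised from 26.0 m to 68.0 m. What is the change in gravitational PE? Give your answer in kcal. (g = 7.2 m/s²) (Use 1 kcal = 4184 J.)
ΔPE = mgΔh = (11.0)(7.2)(42.0) = 3326.4 J = 0.795 kcal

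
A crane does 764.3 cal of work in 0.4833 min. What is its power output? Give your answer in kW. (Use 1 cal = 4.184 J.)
Convert to SI: W = 3197.83 J, t = 28.998 s
P = W/t = 3197.83/28.998 = 110.278 W = 0.1103 kW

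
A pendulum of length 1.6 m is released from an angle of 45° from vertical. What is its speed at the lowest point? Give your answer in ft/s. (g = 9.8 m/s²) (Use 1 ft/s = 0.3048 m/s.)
h = L(1 − cosθ) = 1.6(1 − cos45°) = 0.468629 m
v = √(2gh) = √(2·9.8·0.468629) = 3.0307 m/s = 9.943 ft/s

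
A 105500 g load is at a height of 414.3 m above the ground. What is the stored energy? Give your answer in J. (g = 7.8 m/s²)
Convert to SI: m = 105.5 kg, h = 414.3 m
PE = mgh = (105.5)(7.8)(414.3) = 340900 J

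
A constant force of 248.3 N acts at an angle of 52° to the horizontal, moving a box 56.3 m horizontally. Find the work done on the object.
W = F·d·cosθ = (248.3)(56.3)cos(52°) = 8607 J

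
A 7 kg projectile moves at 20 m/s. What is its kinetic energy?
KE = ½mv² = ½(7)(20)² = 1400.0 J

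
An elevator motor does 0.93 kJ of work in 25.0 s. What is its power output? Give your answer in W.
Convert to SI: W = 930.0 J, t = 25.0 s
P = W/t = 930.0/25.0 = 37.2 W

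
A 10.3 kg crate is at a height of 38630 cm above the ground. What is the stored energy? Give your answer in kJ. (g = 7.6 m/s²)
Convert to SI: m = 10.3 kg, h = 386.3 m
PE = mgh = (10.3)(7.6)(386.3) = 30239.6 J = 30.24 kJ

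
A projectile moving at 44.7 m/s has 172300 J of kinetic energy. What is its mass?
m = 2·KE/v² = 2·172300/(44.7)² = 172.5 kg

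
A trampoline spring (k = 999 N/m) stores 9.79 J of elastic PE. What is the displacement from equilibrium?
x = √(2·PE/k) = √(2·9.79/999) = 0.14 m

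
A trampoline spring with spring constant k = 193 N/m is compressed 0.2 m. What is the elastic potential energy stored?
PE = ½kx² = ½(193)(0.2)² = 3.86 J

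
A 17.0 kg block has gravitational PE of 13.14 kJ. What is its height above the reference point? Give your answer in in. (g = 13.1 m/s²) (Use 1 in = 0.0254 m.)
Convert to SI: m = 17.0 kg, PE = 13140.0 J
h = PE/(mg) = 13140.0/(17.0·13.1) = 59.0031 m = 2323 in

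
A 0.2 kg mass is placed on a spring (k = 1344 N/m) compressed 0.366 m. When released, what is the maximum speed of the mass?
½kx² = ½mv² ⇒ v = x√(k/m) = (0.366)√(1344/0.2) = 30.0 m/s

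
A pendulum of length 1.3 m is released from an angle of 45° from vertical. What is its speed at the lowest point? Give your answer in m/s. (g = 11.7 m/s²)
h = L(1 − cosθ) = 1.3(1 − cos45°) = 0.380761 m
v = √(2gh) = √(2·11.7·0.380761) = 2.985 m/s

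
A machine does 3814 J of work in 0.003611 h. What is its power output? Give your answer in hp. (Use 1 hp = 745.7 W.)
Convert to SI: W = 3814.0 J, t = 12.9996 s
P = W/t = 3814.0/12.9996 = 293.394 W = 0.3934 hp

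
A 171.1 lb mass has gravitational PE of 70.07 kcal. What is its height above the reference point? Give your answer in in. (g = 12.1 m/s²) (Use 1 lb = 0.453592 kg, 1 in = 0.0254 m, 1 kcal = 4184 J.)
Convert to SI: m = 77.6096 kg, PE = 293173 J
h = PE/(mg) = 293173/(77.6096·12.1) = 312.193 m = 12290 in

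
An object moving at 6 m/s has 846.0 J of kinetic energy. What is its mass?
m = 2·KE/v² = 2·846.0/(6)² = 47.0 kg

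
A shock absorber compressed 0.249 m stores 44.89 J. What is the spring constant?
k = 2·PE/x² = 2·44.89/(0.249)² = 1448 N/m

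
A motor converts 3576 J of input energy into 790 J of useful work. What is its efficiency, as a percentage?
η = W_out/W_in = 790/3576 = 22.09%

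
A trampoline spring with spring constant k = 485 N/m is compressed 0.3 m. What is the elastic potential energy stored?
PE = ½kx² = ½(485)(0.3)² = 21.83 J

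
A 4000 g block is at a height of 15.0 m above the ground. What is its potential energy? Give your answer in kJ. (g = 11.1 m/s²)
Convert to SI: m = 4.0 kg, h = 15.0 m
PE = mgh = (4.0)(11.1)(15.0) = 666.0 J = 0.666 kJ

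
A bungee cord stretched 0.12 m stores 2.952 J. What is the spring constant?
k = 2·PE/x² = 2·2.952/(0.12)² = 410.0 N/m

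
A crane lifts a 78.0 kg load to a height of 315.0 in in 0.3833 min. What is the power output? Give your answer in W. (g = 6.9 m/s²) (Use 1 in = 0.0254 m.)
Convert to SI: m = 78.0 kg, h = 8.001 m, t = 22.998 s
P = mgh/t = (78.0)(6.9)(8.001)/22.998 = 187.2 W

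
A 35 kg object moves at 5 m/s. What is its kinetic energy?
KE = ½mv² = ½(35)(5)² = 437.5 J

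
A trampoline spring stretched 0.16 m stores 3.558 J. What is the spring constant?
k = 2·PE/x² = 2·3.558/(0.16)² = 278.0 N/m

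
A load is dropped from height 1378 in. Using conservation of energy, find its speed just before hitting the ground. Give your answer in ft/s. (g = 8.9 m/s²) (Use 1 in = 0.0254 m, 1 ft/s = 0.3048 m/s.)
Convert to SI: h = 35.0012 m
mgh = ½mv² ⇒ v = √(2gh) = √(2·8.9·35.0012) = 24.9604 m/s = 81.89 ft/s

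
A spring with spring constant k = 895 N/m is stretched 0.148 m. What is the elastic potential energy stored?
PE = ½kx² = ½(895)(0.148)² = 9.802 J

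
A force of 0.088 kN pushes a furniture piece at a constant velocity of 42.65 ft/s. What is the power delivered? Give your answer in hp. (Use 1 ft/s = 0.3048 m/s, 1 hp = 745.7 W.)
Convert to SI: F = 88.0 N, v = 12.9997 m/s
P = Fv = (88.0)(12.9997) = 1143.98 W = 1.534 hp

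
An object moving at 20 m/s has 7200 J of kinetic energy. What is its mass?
m = 2·KE/v² = 2·7200/(20)² = 36.0 kg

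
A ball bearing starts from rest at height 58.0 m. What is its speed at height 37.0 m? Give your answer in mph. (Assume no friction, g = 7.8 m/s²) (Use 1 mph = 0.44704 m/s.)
mgh₁ = mgh₂ + ½mv² ⇒ v = √(2g(h₁−h₂)) = √(2·7.8·21.0) = 18.0997 m/s = 40.49 mph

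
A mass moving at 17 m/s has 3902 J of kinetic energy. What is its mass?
m = 2·KE/v² = 2·3902/(17)² = 27.0 kg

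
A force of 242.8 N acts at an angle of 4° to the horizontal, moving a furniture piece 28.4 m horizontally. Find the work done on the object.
W = F·d·cosθ = (242.8)(28.4)cos(4°) = 6879 J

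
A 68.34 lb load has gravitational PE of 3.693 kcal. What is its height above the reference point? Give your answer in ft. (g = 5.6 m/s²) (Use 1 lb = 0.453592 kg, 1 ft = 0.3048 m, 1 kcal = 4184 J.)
Convert to SI: m = 30.9985 kg, PE = 15451.5 J
h = PE/(mg) = 15451.5/(30.9985·5.6) = 89.0108 m = 292.0 ft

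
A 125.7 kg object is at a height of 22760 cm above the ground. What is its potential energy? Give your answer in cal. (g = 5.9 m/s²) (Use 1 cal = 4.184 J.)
Convert to SI: m = 125.7 kg, h = 227.6 m
PE = mgh = (125.7)(5.9)(227.6) = 168795 J = 40340 cal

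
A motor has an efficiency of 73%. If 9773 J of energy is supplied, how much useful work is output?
W_out = η·W_in = 0.73·9773 = 7134.29 J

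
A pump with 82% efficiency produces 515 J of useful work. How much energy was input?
W_in = W_out/η = 515/0.82 = 628.0 J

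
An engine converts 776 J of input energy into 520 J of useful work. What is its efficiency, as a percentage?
η = W_out/W_in = 520/776 = 67.01%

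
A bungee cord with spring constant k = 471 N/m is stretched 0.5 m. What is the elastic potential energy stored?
PE = ½kx² = ½(471)(0.5)² = 58.88 J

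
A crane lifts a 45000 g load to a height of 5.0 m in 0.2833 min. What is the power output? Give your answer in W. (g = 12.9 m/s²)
Convert to SI: m = 45.0 kg, h = 5.0 m, t = 16.998 s
P = mgh/t = (45.0)(12.9)(5.0)/16.998 = 170.8 W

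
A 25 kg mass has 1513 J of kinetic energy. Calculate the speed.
v = √(2·KE/m) = √(2·1513/25) = 11.0 m/s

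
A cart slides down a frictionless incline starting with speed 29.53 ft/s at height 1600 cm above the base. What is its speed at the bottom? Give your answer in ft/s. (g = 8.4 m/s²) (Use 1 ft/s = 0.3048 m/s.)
Convert to SI: v₀ = 9.00074 m/s, h = 16.0 m
½mv₀² + mgh = ½mv² ⇒ v = √(v₀² + 2gh) = √(9.00074² + 2·8.4·16.0) = 18.7033 m/s = 61.36 ft/s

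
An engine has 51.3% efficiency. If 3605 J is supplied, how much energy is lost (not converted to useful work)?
W_lost = W_in(1 − η) = 3605·(1 − 0.513) = 1756 J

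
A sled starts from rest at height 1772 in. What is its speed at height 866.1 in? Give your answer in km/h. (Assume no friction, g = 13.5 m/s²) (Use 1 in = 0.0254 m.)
Convert to SI: h₁−h₂ = 23.0099 m
mgh₁ = mgh₂ + ½mv² ⇒ v = √(2g(h₁−h₂)) = √(2·13.5·23.0099) = 24.9252 m/s = 89.73 km/h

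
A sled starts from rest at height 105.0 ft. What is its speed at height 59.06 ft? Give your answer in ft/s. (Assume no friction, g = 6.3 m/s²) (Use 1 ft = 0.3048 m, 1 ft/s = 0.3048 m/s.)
Convert to SI: h₁−h₂ = 14.0025 m
mgh₁ = mgh₂ + ½mv² ⇒ v = √(2g(h₁−h₂)) = √(2·6.3·14.0025) = 13.2828 m/s = 43.58 ft/s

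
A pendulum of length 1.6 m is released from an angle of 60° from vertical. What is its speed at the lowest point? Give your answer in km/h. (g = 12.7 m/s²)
h = L(1 − cosθ) = 1.6(1 − cos60°) = 0.8 m
v = √(2gh) = √(2·12.7·0.8) = 4.50777 m/s = 16.23 km/h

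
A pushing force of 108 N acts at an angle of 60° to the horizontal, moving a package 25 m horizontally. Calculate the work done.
W = F·d·cosθ = (108)(25)cos(60°) = 1350 J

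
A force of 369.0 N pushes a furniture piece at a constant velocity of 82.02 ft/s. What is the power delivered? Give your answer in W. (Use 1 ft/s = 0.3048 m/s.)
Convert to SI: F = 369.0 N, v = 24.9997 m/s
P = Fv = (369.0)(24.9997) = 9225 W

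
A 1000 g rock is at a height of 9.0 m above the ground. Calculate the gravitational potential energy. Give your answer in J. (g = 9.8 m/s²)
Convert to SI: m = 1.0 kg, h = 9.0 m
PE = mgh = (1.0)(9.8)(9.0) = 88.2 J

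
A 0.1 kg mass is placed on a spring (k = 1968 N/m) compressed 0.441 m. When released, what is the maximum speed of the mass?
½kx² = ½mv² ⇒ v = x√(k/m) = (0.441)√(1968/0.1) = 61.87 m/s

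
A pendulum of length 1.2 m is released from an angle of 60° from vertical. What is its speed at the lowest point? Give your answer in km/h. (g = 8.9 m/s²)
h = L(1 − cosθ) = 1.2(1 − cos60°) = 0.6 m
v = √(2gh) = √(2·8.9·0.6) = 3.26803 m/s = 11.76 km/h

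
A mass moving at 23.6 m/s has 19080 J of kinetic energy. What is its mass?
m = 2·KE/v² = 2·19080/(23.6)² = 68.51 kg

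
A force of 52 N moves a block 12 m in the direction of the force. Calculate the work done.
W = F·d = (52)(12) = 624.0 J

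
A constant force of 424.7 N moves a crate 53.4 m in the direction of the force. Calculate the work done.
W = F·d = (424.7)(53.4) = 22680 J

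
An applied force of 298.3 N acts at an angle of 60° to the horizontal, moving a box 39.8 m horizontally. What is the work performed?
W = F·d·cosθ = (298.3)(39.8)cos(60°) = 5936 J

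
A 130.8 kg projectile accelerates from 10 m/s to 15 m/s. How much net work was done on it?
W = ΔKE = ½m(v₂² − v₁²) = ½(130.8)(15² − 10²) = 8175.0 J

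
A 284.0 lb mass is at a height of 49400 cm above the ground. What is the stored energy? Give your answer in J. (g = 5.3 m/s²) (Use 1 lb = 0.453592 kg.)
Convert to SI: m = 128.82 kg, h = 494.0 m
PE = mgh = (128.82)(5.3)(494.0) = 337300 J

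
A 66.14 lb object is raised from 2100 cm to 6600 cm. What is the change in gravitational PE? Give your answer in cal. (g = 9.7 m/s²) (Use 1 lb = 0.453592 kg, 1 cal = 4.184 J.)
Convert to SI: m = 30.0006 kg, Δh = 45.0 m
ΔPE = mgΔh = (30.0006)(9.7)(45.0) = 13095.3 J = 3130 cal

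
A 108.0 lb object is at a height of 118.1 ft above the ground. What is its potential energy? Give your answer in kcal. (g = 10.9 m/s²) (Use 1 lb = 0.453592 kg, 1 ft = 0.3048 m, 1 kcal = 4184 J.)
Convert to SI: m = 48.9879 kg, h = 35.9969 m
PE = mgh = (48.9879)(10.9)(35.9969) = 19221.2 J = 4.594 kcal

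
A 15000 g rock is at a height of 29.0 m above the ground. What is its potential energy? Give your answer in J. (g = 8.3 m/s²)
Convert to SI: m = 15.0 kg, h = 29.0 m
PE = mgh = (15.0)(8.3)(29.0) = 3611 J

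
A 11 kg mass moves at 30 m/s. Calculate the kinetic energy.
KE = ½mv² = ½(11)(30)² = 4950.0 J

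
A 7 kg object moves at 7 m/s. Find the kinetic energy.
KE = ½mv² = ½(7)(7)² = 171.5 J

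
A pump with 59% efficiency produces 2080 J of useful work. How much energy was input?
W_in = W_out/η = 2080/0.59 = 3525 J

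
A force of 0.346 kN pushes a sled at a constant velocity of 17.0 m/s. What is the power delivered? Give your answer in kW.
Convert to SI: F = 346.0 N, v = 17.0 m/s
P = Fv = (346.0)(17.0) = 5882.0 W = 5.882 kW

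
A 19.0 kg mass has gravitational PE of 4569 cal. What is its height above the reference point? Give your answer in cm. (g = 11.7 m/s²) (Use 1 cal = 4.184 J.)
Convert to SI: m = 19.0 kg, PE = 19116.7 J
h = PE/(mg) = 19116.7/(19.0·11.7) = 85.995 m = 8600 cm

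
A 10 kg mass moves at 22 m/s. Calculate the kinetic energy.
KE = ½mv² = ½(10)(22)² = 2420.0 J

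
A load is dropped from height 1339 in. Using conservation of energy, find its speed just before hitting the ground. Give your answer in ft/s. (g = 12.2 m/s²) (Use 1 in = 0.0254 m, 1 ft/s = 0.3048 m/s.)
Convert to SI: h = 34.0106 m
mgh = ½mv² ⇒ v = √(2gh) = √(2·12.2·34.0106) = 28.8073 m/s = 94.51 ft/s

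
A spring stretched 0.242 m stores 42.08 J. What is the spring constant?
k = 2·PE/x² = 2·42.08/(0.242)² = 1437 N/m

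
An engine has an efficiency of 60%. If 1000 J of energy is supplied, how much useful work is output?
W_out = η·W_in = 0.6·1000 = 600.0 J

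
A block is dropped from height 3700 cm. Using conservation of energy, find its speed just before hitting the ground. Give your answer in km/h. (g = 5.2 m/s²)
Convert to SI: h = 37.0 m
mgh = ½mv² ⇒ v = √(2gh) = √(2·5.2·37.0) = 19.6163 m/s = 70.62 km/h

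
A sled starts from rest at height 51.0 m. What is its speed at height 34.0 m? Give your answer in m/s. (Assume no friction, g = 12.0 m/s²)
mgh₁ = mgh₂ + ½mv² ⇒ v = √(2g(h₁−h₂)) = √(2·12.0·17.0) = 20.2 m/s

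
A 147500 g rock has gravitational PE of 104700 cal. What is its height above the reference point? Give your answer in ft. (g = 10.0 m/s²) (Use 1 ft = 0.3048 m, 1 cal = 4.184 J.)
Convert to SI: m = 147.5 kg, PE = 438065 J
h = PE/(mg) = 438065/(147.5·10.0) = 296.993 m = 974.4 ft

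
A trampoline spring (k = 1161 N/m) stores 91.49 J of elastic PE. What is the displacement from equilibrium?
x = √(2·PE/k) = √(2·91.49/1161) = 0.397 m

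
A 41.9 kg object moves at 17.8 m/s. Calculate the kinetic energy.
KE = ½mv² = ½(41.9)(17.8)² = 6638 J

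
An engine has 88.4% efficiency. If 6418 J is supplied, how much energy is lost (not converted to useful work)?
W_lost = W_in(1 − η) = 6418·(1 − 0.884) = 744.5 J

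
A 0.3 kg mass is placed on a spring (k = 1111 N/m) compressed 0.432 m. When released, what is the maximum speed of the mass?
½kx² = ½mv² ⇒ v = x√(k/m) = (0.432)√(1111/0.3) = 26.29 m/s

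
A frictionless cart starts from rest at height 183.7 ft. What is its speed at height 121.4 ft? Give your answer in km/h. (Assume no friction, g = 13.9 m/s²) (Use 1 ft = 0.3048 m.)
Convert to SI: h₁−h₂ = 18.989 m
mgh₁ = mgh₂ + ½mv² ⇒ v = √(2g(h₁−h₂)) = √(2·13.9·18.989) = 22.976 m/s = 82.71 km/h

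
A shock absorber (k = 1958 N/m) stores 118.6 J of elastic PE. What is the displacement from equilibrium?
x = √(2·PE/k) = √(2·118.6/1958) = 0.3481 m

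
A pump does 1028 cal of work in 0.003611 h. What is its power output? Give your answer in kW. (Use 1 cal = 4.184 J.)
Convert to SI: W = 4301.15 J, t = 12.9996 s
P = W/t = 4301.15/12.9996 = 330.868 W = 0.3309 kW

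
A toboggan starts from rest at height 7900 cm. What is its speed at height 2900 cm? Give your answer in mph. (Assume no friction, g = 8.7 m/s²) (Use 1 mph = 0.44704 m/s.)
Convert to SI: h₁−h₂ = 50.0 m
mgh₁ = mgh₂ + ½mv² ⇒ v = √(2g(h₁−h₂)) = √(2·8.7·50.0) = 29.4958 m/s = 65.98 mph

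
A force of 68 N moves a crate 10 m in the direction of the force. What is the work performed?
W = F·d = (68)(10) = 680.0 J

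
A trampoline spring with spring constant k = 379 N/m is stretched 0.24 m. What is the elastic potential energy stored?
PE = ½kx² = ½(379)(0.24)² = 10.92 J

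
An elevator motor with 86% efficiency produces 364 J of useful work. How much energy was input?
W_in = W_out/η = 364/0.86 = 423.3 J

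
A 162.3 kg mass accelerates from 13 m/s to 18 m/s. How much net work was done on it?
W = ΔKE = ½m(v₂² − v₁²) = ½(162.3)(18² − 13²) = 12578.25 J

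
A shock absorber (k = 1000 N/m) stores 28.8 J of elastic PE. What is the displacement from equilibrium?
x = √(2·PE/k) = √(2·28.8/1000) = 0.24 m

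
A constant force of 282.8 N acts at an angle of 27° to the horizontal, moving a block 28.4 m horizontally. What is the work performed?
W = F·d·cosθ = (282.8)(28.4)cos(27°) = 7156 J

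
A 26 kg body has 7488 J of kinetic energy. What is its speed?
v = √(2·KE/m) = √(2·7488/26) = 24.0 m/s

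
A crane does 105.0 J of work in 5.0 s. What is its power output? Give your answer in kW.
P = W/t = 105.0/5.0 = 21.0 W = 0.021 kW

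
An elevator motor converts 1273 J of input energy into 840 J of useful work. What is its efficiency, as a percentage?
η = W_out/W_in = 840/1273 = 65.99%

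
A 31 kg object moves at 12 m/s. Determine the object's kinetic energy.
KE = ½mv² = ½(31)(12)² = 2232.0 J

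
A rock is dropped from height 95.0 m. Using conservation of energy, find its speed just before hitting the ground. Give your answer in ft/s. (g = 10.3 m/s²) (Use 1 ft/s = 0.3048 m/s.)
mgh = ½mv² ⇒ v = √(2gh) = √(2·10.3·95.0) = 44.238 m/s = 145.1 ft/s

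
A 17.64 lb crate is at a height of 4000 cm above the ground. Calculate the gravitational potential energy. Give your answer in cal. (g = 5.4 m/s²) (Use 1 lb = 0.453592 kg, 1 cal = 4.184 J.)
Convert to SI: m = 8.00136 kg, h = 40.0 m
PE = mgh = (8.00136)(5.4)(40.0) = 1728.29 J = 413.1 cal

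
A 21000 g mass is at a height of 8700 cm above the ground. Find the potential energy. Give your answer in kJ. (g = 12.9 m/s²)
Convert to SI: m = 21.0 kg, h = 87.0 m
PE = mgh = (21.0)(12.9)(87.0) = 23568.3 J = 23.57 kJ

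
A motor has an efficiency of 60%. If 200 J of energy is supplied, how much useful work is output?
W_out = η·W_in = 0.6·200 = 120.0 J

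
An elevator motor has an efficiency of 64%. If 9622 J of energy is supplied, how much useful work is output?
W_out = η·W_in = 0.64·9622 = 6158.08 J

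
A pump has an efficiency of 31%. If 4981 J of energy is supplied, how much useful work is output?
W_out = η·W_in = 0.31·4981 = 1544.11 J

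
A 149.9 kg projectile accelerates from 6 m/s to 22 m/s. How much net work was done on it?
W = ΔKE = ½m(v₂² − v₁²) = ½(149.9)(22² − 6²) = 33577.6 J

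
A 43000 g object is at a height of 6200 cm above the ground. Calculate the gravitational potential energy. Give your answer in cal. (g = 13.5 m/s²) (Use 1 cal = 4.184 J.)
Convert to SI: m = 43.0 kg, h = 62.0 m
PE = mgh = (43.0)(13.5)(62.0) = 35991.0 J = 8602 cal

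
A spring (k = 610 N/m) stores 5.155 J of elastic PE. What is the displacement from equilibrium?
x = √(2·PE/k) = √(2·5.155/610) = 0.13 m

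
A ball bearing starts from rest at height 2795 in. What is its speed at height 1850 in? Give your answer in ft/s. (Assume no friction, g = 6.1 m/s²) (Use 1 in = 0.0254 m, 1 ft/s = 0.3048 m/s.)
Convert to SI: h₁−h₂ = 24.003 m
mgh₁ = mgh₂ + ½mv² ⇒ v = √(2g(h₁−h₂)) = √(2·6.1·24.003) = 17.1125 m/s = 56.14 ft/s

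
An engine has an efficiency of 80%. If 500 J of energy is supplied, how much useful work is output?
W_out = η·W_in = 0.8·500 = 400.0 J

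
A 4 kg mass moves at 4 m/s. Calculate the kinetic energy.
KE = ½mv² = ½(4)(4)² = 32.0 J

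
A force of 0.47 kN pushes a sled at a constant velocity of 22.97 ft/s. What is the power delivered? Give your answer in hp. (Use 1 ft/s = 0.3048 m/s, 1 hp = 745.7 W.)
Convert to SI: F = 470.0 N, v = 7.00126 m/s
P = Fv = (470.0)(7.00126) = 3290.59 W = 4.413 hp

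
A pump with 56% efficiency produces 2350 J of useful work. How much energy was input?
W_in = W_out/η = 2350/0.56 = 4196 J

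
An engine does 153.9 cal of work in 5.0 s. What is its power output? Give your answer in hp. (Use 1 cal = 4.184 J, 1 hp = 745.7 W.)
Convert to SI: W = 643.918 J, t = 5.0 s
P = W/t = 643.918/5.0 = 128.784 W = 0.1727 hp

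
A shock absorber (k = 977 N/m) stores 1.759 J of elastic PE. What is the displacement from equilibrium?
x = √(2·PE/k) = √(2·1.759/977) = 0.06001 m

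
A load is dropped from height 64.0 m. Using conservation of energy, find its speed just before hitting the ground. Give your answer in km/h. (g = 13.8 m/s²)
mgh = ½mv² ⇒ v = √(2gh) = √(2·13.8·64.0) = 42.0286 m/s = 151.3 km/h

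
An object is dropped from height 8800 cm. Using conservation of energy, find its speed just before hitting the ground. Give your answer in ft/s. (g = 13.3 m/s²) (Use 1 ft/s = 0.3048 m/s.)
Convert to SI: h = 88.0 m
mgh = ½mv² ⇒ v = √(2gh) = √(2·13.3·88.0) = 48.3818 m/s = 158.7 ft/s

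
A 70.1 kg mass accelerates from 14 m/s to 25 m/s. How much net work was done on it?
W = ΔKE = ½m(v₂² − v₁²) = ½(70.1)(25² − 14²) = 15036.45 J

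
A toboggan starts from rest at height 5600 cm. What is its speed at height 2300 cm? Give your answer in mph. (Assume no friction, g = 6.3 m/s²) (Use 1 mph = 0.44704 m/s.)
Convert to SI: h₁−h₂ = 33.0 m
mgh₁ = mgh₂ + ½mv² ⇒ v = √(2g(h₁−h₂)) = √(2·6.3·33.0) = 20.3912 m/s = 45.61 mph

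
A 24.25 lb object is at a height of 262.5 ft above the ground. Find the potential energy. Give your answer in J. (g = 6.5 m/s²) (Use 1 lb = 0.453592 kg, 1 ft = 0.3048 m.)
Convert to SI: m = 10.9996 kg, h = 80.01 m
PE = mgh = (10.9996)(6.5)(80.01) = 5721 J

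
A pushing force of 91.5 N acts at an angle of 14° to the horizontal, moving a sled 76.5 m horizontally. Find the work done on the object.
W = F·d·cosθ = (91.5)(76.5)cos(14°) = 6792 J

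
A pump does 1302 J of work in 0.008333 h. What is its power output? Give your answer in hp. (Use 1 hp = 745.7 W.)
Convert to SI: W = 1302.0 J, t = 29.9988 s
P = W/t = 1302.0/29.9988 = 43.4017 W = 0.0582 hp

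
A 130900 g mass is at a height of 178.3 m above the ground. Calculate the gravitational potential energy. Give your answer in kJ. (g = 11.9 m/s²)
Convert to SI: m = 130.9 kg, h = 178.3 m
PE = mgh = (130.9)(11.9)(178.3) = 277740 J = 277.7 kJ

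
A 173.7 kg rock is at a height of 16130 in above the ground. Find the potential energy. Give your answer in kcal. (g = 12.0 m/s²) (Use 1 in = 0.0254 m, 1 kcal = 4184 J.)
Convert to SI: m = 173.7 kg, h = 409.702 m
PE = mgh = (173.7)(12.0)(409.702) = 853983 J = 204.1 kcal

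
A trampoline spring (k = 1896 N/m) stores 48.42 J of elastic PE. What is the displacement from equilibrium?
x = √(2·PE/k) = √(2·48.42/1896) = 0.226 m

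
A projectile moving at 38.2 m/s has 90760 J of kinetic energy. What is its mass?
m = 2·KE/v² = 2·90760/(38.2)² = 124.4 kg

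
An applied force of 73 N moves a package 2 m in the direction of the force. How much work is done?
W = F·d = (73)(2) = 146.0 J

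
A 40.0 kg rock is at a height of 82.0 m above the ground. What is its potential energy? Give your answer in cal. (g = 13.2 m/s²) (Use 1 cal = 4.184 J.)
PE = mgh = (40.0)(13.2)(82.0) = 43296.0 J = 10350 cal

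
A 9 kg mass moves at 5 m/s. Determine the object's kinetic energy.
KE = ½mv² = ½(9)(5)² = 112.5 J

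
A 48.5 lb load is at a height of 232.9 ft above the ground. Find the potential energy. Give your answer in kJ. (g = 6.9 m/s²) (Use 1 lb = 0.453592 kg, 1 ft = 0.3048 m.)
Convert to SI: m = 21.9992 kg, h = 70.9879 m
PE = mgh = (21.9992)(6.9)(70.9879) = 10775.6 J = 10.78 kJ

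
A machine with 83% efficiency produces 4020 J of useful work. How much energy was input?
W_in = W_out/η = 4020/0.83 = 4843 J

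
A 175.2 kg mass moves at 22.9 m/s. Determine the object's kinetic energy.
KE = ½mv² = ½(175.2)(22.9)² = 45940 J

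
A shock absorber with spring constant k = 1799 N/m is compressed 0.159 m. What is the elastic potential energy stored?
PE = ½kx² = ½(1799)(0.159)² = 22.74 J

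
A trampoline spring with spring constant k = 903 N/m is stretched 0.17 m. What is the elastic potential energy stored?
PE = ½kx² = ½(903)(0.17)² = 13.05 J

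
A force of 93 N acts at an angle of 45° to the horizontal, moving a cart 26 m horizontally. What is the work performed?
W = F·d·cosθ = (93)(26)cos(45°) = 1710 J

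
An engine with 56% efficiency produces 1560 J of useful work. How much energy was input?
W_in = W_out/η = 1560/0.56 = 2786 J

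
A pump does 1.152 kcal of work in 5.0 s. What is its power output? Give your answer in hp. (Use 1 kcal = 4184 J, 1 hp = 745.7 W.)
Convert to SI: W = 4819.97 J, t = 5.0 s
P = W/t = 4819.97/5.0 = 963.994 W = 1.293 hp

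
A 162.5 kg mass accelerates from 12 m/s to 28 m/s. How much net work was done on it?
W = ΔKE = ½m(v₂² − v₁²) = ½(162.5)(28² − 12²) = 52000.0 J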